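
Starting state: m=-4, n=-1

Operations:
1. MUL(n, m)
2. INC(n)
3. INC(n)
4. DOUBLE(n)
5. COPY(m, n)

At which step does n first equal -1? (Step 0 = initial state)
Step 0

Tracing n:
Initial: n = -1 ← first occurrence
After step 1: n = 4
After step 2: n = 5
After step 3: n = 6
After step 4: n = 12
After step 5: n = 12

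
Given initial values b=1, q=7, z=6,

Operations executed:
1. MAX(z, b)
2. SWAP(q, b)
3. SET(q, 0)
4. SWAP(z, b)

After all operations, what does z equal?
z = 7

Tracing execution:
Step 1: MAX(z, b) → z = 6
Step 2: SWAP(q, b) → z = 6
Step 3: SET(q, 0) → z = 6
Step 4: SWAP(z, b) → z = 7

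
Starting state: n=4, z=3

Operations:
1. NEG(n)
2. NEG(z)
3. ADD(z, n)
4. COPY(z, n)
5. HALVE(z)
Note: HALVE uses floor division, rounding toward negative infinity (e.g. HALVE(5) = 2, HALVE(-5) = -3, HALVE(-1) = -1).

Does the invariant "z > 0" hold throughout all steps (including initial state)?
No, violated after step 2

The invariant is violated after step 2.

State at each step:
Initial: n=4, z=3
After step 1: n=-4, z=3
After step 2: n=-4, z=-3
After step 3: n=-4, z=-7
After step 4: n=-4, z=-4
After step 5: n=-4, z=-2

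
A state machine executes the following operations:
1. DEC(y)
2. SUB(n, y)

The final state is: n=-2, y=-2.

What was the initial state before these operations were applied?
n=-4, y=-1

Working backwards:
Final state: n=-2, y=-2
Before step 2 (SUB(n, y)): n=-4, y=-2
Before step 1 (DEC(y)): n=-4, y=-1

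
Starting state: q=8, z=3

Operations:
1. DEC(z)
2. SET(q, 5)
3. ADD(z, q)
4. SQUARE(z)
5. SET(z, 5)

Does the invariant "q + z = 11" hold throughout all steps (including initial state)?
No, violated after step 1

The invariant is violated after step 1.

State at each step:
Initial: q=8, z=3
After step 1: q=8, z=2
After step 2: q=5, z=2
After step 3: q=5, z=7
After step 4: q=5, z=49
After step 5: q=5, z=5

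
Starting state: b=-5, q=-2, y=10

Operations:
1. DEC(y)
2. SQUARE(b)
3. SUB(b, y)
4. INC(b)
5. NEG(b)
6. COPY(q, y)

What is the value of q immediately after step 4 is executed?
q = -2

Tracing q through execution:
Initial: q = -2
After step 1 (DEC(y)): q = -2
After step 2 (SQUARE(b)): q = -2
After step 3 (SUB(b, y)): q = -2
After step 4 (INC(b)): q = -2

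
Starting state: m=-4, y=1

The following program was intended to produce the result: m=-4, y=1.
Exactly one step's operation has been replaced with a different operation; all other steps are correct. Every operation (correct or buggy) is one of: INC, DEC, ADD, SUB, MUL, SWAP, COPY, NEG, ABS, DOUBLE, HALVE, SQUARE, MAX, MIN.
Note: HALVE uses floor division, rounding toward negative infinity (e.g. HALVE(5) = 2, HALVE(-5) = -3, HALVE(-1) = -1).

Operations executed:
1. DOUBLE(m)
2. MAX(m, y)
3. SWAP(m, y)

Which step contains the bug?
Step 1

Trace with buggy code:
Initial: m=-4, y=1
After step 1: m=-8, y=1
After step 2: m=1, y=1
After step 3: m=1, y=1
Actual final m=1, y=1 ≠ expected m=-4, y=1.
Step 1 is the only position where a single-operation replacement can produce the expected result.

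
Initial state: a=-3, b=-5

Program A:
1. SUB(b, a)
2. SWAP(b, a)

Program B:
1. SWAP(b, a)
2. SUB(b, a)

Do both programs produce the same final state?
No

Program A final state: a=-2, b=-3
Program B final state: a=-5, b=2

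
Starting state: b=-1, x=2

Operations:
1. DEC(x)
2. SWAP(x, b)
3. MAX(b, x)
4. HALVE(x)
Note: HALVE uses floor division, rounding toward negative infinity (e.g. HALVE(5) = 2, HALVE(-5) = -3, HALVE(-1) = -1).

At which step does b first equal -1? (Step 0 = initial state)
Step 0

Tracing b:
Initial: b = -1 ← first occurrence
After step 1: b = -1
After step 2: b = 1
After step 3: b = 1
After step 4: b = 1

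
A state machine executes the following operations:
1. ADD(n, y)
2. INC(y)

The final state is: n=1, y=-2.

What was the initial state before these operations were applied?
n=4, y=-3

Working backwards:
Final state: n=1, y=-2
Before step 2 (INC(y)): n=1, y=-3
Before step 1 (ADD(n, y)): n=4, y=-3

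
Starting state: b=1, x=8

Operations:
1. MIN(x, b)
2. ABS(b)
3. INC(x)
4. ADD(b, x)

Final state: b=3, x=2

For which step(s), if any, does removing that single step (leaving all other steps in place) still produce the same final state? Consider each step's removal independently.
Step(s) 2

Testing removal of each single step:
Without step 1: final = b=10, x=9 (different)
Without step 2: final = b=3, x=2 (same)
Without step 3: final = b=2, x=1 (different)
Without step 4: final = b=1, x=2 (different)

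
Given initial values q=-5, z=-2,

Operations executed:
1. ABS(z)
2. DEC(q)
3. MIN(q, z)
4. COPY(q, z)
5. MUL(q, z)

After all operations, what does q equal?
q = 4

Tracing execution:
Step 1: ABS(z) → q = -5
Step 2: DEC(q) → q = -6
Step 3: MIN(q, z) → q = -6
Step 4: COPY(q, z) → q = 2
Step 5: MUL(q, z) → q = 4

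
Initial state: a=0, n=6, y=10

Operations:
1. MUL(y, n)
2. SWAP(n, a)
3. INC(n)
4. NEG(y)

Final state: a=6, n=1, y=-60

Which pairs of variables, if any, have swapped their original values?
None

Comparing initial and final values:
n: 6 → 1
a: 0 → 6
y: 10 → -60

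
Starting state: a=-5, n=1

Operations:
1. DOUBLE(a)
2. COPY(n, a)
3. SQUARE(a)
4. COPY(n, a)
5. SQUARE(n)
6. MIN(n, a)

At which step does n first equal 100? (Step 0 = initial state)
Step 4

Tracing n:
Initial: n = 1
After step 1: n = 1
After step 2: n = -10
After step 3: n = -10
After step 4: n = 100 ← first occurrence
After step 5: n = 10000
After step 6: n = 100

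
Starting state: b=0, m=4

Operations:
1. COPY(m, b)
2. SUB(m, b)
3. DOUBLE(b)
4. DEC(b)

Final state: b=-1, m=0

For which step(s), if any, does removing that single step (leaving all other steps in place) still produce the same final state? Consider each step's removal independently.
Step(s) 2, 3

Testing removal of each single step:
Without step 1: final = b=-1, m=4 (different)
Without step 2: final = b=-1, m=0 (same)
Without step 3: final = b=-1, m=0 (same)
Without step 4: final = b=0, m=0 (different)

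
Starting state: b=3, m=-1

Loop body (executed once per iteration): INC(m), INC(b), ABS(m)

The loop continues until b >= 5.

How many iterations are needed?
2

Tracing iterations:
Initial: b=3, m=-1
After iteration 1: b=4, m=0
After iteration 2: b=5, m=1
b >= 5 now holds, so the loop exits after 2 iterations.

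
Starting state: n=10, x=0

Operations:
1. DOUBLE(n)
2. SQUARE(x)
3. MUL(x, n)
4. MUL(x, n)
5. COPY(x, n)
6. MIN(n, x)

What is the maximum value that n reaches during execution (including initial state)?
20

Values of n at each step:
Initial: n = 10
After step 1: n = 20 ← maximum
After step 2: n = 20
After step 3: n = 20
After step 4: n = 20
After step 5: n = 20
After step 6: n = 20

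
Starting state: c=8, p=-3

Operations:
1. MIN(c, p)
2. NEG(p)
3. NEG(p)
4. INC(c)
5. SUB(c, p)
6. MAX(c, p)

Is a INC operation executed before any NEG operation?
No

First INC: step 4
First NEG: step 2
Since 4 > 2, NEG comes first.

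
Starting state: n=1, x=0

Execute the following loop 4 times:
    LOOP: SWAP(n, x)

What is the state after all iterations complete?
n=1, x=0

Iteration trace:
Start: n=1, x=0
After iteration 1: n=0, x=1
After iteration 2: n=1, x=0
After iteration 3: n=0, x=1
After iteration 4: n=1, x=0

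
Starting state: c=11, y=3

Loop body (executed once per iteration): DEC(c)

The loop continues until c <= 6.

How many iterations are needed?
5

Tracing iterations:
Initial: c=11, y=3
After iteration 1: c=10, y=3
After iteration 2: c=9, y=3
After iteration 3: c=8, y=3
After iteration 4: c=7, y=3
After iteration 5: c=6, y=3
c <= 6 now holds, so the loop exits after 5 iterations.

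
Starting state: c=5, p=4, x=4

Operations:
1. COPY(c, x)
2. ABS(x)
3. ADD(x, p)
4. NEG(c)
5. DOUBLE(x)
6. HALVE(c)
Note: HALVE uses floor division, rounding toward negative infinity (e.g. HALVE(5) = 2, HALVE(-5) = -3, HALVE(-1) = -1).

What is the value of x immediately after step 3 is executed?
x = 8

Tracing x through execution:
Initial: x = 4
After step 1 (COPY(c, x)): x = 4
After step 2 (ABS(x)): x = 4
After step 3 (ADD(x, p)): x = 8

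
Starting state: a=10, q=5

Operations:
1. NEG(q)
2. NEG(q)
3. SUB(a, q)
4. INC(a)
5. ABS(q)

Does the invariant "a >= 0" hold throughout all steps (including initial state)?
Yes

The invariant holds at every step.

State at each step:
Initial: a=10, q=5
After step 1: a=10, q=-5
After step 2: a=10, q=5
After step 3: a=5, q=5
After step 4: a=6, q=5
After step 5: a=6, q=5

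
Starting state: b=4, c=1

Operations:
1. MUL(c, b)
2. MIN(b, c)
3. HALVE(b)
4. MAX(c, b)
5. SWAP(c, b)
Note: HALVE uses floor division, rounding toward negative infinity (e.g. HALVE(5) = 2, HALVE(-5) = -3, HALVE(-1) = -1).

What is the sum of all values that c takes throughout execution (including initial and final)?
19

Values of c at each step:
Initial: c = 1
After step 1: c = 4
After step 2: c = 4
After step 3: c = 4
After step 4: c = 4
After step 5: c = 2
Sum = 1 + 4 + 4 + 4 + 4 + 2 = 19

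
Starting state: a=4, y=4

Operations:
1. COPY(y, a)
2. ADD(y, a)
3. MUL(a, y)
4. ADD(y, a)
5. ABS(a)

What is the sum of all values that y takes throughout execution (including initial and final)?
104

Values of y at each step:
Initial: y = 4
After step 1: y = 4
After step 2: y = 8
After step 3: y = 8
After step 4: y = 40
After step 5: y = 40
Sum = 4 + 4 + 8 + 8 + 40 + 40 = 104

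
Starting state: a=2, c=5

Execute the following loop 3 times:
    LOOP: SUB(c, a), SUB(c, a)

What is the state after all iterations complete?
a=2, c=-7

Iteration trace:
Start: a=2, c=5
After iteration 1: a=2, c=1
After iteration 2: a=2, c=-3
After iteration 3: a=2, c=-7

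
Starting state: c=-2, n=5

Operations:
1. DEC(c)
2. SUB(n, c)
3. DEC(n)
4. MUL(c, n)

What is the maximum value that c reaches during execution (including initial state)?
-2

Values of c at each step:
Initial: c = -2 ← maximum
After step 1: c = -3
After step 2: c = -3
After step 3: c = -3
After step 4: c = -21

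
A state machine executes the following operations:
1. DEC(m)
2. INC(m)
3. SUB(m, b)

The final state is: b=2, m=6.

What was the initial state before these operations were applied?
b=2, m=8

Working backwards:
Final state: b=2, m=6
Before step 3 (SUB(m, b)): b=2, m=8
Before step 2 (INC(m)): b=2, m=7
Before step 1 (DEC(m)): b=2, m=8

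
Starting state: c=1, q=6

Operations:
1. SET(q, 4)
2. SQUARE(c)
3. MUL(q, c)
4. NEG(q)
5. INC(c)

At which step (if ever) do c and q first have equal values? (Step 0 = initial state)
Never

c and q never become equal during execution.

Comparing values at each step:
Initial: c=1, q=6
After step 1: c=1, q=4
After step 2: c=1, q=4
After step 3: c=1, q=4
After step 4: c=1, q=-4
After step 5: c=2, q=-4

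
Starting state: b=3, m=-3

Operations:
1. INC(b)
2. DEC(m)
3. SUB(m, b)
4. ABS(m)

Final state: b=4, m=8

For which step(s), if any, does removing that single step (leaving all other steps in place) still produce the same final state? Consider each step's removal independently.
None - removing any single step changes the final result

Testing removal of each single step:
Without step 1: final = b=3, m=7 (different)
Without step 2: final = b=4, m=7 (different)
Without step 3: final = b=4, m=4 (different)
Without step 4: final = b=4, m=-8 (different)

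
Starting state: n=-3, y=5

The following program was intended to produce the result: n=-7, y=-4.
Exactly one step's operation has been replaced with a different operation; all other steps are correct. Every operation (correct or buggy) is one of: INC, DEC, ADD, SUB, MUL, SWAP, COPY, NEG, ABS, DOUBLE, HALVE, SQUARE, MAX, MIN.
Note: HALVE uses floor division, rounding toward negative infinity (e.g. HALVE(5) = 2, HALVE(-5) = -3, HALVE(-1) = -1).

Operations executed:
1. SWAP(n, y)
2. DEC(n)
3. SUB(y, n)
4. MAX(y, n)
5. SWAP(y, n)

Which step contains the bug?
Step 4

Trace with buggy code:
Initial: n=-3, y=5
After step 1: n=5, y=-3
After step 2: n=4, y=-3
After step 3: n=4, y=-7
After step 4: n=4, y=4
After step 5: n=4, y=4
Actual final n=4, y=4 ≠ expected n=-7, y=-4.
Step 4 is the only position where a single-operation replacement can produce the expected result.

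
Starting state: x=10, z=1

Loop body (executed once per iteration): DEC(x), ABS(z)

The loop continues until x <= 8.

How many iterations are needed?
2

Tracing iterations:
Initial: x=10, z=1
After iteration 1: x=9, z=1
After iteration 2: x=8, z=1
x <= 8 now holds, so the loop exits after 2 iterations.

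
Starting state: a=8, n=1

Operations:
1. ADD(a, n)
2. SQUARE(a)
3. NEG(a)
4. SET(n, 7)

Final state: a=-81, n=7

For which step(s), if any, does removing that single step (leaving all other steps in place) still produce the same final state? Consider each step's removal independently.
None - removing any single step changes the final result

Testing removal of each single step:
Without step 1: final = a=-64, n=7 (different)
Without step 2: final = a=-9, n=7 (different)
Without step 3: final = a=81, n=7 (different)
Without step 4: final = a=-81, n=1 (different)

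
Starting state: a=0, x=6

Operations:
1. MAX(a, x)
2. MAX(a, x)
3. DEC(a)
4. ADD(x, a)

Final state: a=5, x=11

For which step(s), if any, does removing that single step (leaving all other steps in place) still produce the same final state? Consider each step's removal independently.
Step(s) 1, 2

Testing removal of each single step:
Without step 1: final = a=5, x=11 (same)
Without step 2: final = a=5, x=11 (same)
Without step 3: final = a=6, x=12 (different)
Without step 4: final = a=5, x=6 (different)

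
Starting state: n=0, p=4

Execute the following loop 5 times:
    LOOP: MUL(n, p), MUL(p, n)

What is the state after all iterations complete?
n=0, p=0

Iteration trace:
Start: n=0, p=4
After iteration 1: n=0, p=0
After iteration 2: n=0, p=0
After iteration 3: n=0, p=0
After iteration 4: n=0, p=0
After iteration 5: n=0, p=0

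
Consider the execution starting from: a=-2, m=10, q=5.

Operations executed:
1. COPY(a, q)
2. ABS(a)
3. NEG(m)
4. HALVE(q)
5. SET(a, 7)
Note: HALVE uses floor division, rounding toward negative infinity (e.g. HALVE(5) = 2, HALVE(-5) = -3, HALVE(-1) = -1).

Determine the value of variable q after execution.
q = 2

Tracing execution:
Step 1: COPY(a, q) → q = 5
Step 2: ABS(a) → q = 5
Step 3: NEG(m) → q = 5
Step 4: HALVE(q) → q = 2
Step 5: SET(a, 7) → q = 2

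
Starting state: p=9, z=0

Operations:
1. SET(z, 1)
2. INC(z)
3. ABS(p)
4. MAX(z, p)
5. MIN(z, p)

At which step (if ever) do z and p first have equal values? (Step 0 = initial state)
Step 4

z and p first become equal after step 4.

Comparing values at each step:
Initial: z=0, p=9
After step 1: z=1, p=9
After step 2: z=2, p=9
After step 3: z=2, p=9
After step 4: z=9, p=9 ← equal!
After step 5: z=9, p=9 ← equal!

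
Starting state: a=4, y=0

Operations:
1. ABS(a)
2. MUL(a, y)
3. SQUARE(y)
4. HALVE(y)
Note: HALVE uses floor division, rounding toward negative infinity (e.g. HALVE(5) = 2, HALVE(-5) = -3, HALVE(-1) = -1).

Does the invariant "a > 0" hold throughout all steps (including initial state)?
No, violated after step 2

The invariant is violated after step 2.

State at each step:
Initial: a=4, y=0
After step 1: a=4, y=0
After step 2: a=0, y=0
After step 3: a=0, y=0
After step 4: a=0, y=0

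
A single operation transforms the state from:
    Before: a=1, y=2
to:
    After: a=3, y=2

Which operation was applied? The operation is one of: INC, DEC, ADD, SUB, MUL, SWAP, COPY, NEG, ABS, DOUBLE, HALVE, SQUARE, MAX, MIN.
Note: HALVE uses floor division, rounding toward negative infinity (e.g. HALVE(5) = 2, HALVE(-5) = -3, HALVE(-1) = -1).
ADD(a, y)

Analyzing the change:
Before: a=1, y=2
After: a=3, y=2
Variable a changed from 1 to 3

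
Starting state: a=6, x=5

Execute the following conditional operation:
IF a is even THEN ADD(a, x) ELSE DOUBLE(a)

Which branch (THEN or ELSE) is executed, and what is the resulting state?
Branch: THEN, Final state: a=11, x=5

Evaluating condition: a is even
Condition is True, so THEN branch executes
After ADD(a, x): a=11, x=5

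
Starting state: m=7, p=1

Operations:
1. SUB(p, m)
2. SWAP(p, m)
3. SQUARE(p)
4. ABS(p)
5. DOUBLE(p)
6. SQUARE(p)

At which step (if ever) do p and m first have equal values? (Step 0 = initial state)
Never

p and m never become equal during execution.

Comparing values at each step:
Initial: p=1, m=7
After step 1: p=-6, m=7
After step 2: p=7, m=-6
After step 3: p=49, m=-6
After step 4: p=49, m=-6
After step 5: p=98, m=-6
After step 6: p=9604, m=-6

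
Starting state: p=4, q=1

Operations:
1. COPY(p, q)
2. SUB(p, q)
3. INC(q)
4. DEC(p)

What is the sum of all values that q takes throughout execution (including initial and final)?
7

Values of q at each step:
Initial: q = 1
After step 1: q = 1
After step 2: q = 1
After step 3: q = 2
After step 4: q = 2
Sum = 1 + 1 + 1 + 2 + 2 = 7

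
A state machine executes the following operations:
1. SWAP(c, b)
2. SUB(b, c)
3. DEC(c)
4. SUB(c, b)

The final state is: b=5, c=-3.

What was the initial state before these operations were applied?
b=3, c=8

Working backwards:
Final state: b=5, c=-3
Before step 4 (SUB(c, b)): b=5, c=2
Before step 3 (DEC(c)): b=5, c=3
Before step 2 (SUB(b, c)): b=8, c=3
Before step 1 (SWAP(c, b)): b=3, c=8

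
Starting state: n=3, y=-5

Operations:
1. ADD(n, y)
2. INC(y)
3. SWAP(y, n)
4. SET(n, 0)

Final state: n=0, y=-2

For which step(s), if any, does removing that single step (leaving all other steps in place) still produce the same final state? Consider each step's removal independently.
Step(s) 2

Testing removal of each single step:
Without step 1: final = n=0, y=3 (different)
Without step 2: final = n=0, y=-2 (same)
Without step 3: final = n=0, y=-4 (different)
Without step 4: final = n=-4, y=-2 (different)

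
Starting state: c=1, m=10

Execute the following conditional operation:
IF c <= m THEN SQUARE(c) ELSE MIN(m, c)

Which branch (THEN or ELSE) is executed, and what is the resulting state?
Branch: THEN, Final state: c=1, m=10

Evaluating condition: c <= m
c = 1, m = 10
Condition is True, so THEN branch executes
After SQUARE(c): c=1, m=10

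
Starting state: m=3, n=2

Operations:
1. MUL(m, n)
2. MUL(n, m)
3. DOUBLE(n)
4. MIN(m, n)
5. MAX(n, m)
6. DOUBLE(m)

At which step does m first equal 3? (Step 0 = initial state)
Step 0

Tracing m:
Initial: m = 3 ← first occurrence
After step 1: m = 6
After step 2: m = 6
After step 3: m = 6
After step 4: m = 6
After step 5: m = 6
After step 6: m = 12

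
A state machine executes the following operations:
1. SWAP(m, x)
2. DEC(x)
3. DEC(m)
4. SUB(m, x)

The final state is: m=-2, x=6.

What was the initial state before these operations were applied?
m=7, x=5

Working backwards:
Final state: m=-2, x=6
Before step 4 (SUB(m, x)): m=4, x=6
Before step 3 (DEC(m)): m=5, x=6
Before step 2 (DEC(x)): m=5, x=7
Before step 1 (SWAP(m, x)): m=7, x=5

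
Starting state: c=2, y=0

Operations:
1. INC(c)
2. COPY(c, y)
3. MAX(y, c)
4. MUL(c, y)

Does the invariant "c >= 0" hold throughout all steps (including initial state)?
Yes

The invariant holds at every step.

State at each step:
Initial: c=2, y=0
After step 1: c=3, y=0
After step 2: c=0, y=0
After step 3: c=0, y=0
After step 4: c=0, y=0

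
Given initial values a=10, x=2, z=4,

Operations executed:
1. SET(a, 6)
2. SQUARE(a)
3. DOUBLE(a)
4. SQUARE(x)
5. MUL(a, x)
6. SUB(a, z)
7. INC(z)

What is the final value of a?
a = 284

Tracing execution:
Step 1: SET(a, 6) → a = 6
Step 2: SQUARE(a) → a = 36
Step 3: DOUBLE(a) → a = 72
Step 4: SQUARE(x) → a = 72
Step 5: MUL(a, x) → a = 288
Step 6: SUB(a, z) → a = 284
Step 7: INC(z) → a = 284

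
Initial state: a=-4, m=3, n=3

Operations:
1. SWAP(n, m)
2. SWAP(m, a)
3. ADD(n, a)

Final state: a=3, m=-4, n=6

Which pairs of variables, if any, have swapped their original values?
(a, m)

Comparing initial and final values:
a: -4 → 3
m: 3 → -4
n: 3 → 6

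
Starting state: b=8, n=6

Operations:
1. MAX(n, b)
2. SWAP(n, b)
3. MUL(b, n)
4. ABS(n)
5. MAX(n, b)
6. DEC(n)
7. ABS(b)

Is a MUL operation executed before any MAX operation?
No

First MUL: step 3
First MAX: step 1
Since 3 > 1, MAX comes first.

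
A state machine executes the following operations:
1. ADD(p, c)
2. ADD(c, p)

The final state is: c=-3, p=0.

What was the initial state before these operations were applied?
c=-3, p=3

Working backwards:
Final state: c=-3, p=0
Before step 2 (ADD(c, p)): c=-3, p=0
Before step 1 (ADD(p, c)): c=-3, p=3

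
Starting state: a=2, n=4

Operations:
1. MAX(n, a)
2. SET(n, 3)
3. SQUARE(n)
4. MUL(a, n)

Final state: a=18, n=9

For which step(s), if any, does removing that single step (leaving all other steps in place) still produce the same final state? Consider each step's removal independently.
Step(s) 1

Testing removal of each single step:
Without step 1: final = a=18, n=9 (same)
Without step 2: final = a=32, n=16 (different)
Without step 3: final = a=6, n=3 (different)
Without step 4: final = a=2, n=9 (different)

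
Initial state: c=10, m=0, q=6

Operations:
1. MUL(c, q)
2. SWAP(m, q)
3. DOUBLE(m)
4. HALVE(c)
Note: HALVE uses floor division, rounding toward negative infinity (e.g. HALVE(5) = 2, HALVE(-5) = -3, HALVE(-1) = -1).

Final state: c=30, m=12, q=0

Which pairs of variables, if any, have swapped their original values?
None

Comparing initial and final values:
m: 0 → 12
q: 6 → 0
c: 10 → 30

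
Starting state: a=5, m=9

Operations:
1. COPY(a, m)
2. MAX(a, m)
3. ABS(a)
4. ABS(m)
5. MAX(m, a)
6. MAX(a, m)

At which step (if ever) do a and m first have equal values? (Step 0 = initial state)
Step 1

a and m first become equal after step 1.

Comparing values at each step:
Initial: a=5, m=9
After step 1: a=9, m=9 ← equal!
After step 2: a=9, m=9 ← equal!
After step 3: a=9, m=9 ← equal!
After step 4: a=9, m=9 ← equal!
After step 5: a=9, m=9 ← equal!
After step 6: a=9, m=9 ← equal!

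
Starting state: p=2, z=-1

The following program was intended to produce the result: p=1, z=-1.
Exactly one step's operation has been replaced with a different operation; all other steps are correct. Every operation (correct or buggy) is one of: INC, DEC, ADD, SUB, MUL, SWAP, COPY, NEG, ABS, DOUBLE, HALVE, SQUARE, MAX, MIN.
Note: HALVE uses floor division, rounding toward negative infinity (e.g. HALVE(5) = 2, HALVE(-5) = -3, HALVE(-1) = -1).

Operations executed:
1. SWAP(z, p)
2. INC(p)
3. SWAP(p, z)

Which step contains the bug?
Step 2

Trace with buggy code:
Initial: p=2, z=-1
After step 1: p=-1, z=2
After step 2: p=0, z=2
After step 3: p=2, z=0
Actual final p=2, z=0 ≠ expected p=1, z=-1.
Step 2 is the only position where a single-operation replacement can produce the expected result.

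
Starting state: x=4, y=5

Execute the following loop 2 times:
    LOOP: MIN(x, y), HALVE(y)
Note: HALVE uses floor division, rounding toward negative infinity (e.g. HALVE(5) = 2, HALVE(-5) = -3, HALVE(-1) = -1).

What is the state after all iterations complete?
x=2, y=1

Iteration trace:
Start: x=4, y=5
After iteration 1: x=4, y=2
After iteration 2: x=2, y=1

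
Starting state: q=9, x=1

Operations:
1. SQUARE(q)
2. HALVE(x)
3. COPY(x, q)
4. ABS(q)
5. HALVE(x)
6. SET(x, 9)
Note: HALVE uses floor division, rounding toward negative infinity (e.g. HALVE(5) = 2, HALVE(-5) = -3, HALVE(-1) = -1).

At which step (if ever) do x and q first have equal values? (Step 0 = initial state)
Step 3

x and q first become equal after step 3.

Comparing values at each step:
Initial: x=1, q=9
After step 1: x=1, q=81
After step 2: x=0, q=81
After step 3: x=81, q=81 ← equal!
After step 4: x=81, q=81 ← equal!
After step 5: x=40, q=81
After step 6: x=9, q=81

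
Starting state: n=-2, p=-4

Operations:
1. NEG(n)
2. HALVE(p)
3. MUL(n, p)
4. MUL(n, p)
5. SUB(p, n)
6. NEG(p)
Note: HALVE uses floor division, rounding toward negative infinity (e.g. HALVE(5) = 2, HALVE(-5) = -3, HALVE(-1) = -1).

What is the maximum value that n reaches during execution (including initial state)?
8

Values of n at each step:
Initial: n = -2
After step 1: n = 2
After step 2: n = 2
After step 3: n = -4
After step 4: n = 8 ← maximum
After step 5: n = 8
After step 6: n = 8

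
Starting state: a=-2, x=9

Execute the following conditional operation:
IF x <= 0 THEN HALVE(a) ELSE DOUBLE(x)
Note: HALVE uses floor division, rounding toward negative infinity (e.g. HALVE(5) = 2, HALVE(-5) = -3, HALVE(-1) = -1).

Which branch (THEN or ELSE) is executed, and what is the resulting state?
Branch: ELSE, Final state: a=-2, x=18

Evaluating condition: x <= 0
x = 9
Condition is False, so ELSE branch executes
After DOUBLE(x): a=-2, x=18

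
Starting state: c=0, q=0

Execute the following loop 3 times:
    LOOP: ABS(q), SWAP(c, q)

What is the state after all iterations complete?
c=0, q=0

Iteration trace:
Start: c=0, q=0
After iteration 1: c=0, q=0
After iteration 2: c=0, q=0
After iteration 3: c=0, q=0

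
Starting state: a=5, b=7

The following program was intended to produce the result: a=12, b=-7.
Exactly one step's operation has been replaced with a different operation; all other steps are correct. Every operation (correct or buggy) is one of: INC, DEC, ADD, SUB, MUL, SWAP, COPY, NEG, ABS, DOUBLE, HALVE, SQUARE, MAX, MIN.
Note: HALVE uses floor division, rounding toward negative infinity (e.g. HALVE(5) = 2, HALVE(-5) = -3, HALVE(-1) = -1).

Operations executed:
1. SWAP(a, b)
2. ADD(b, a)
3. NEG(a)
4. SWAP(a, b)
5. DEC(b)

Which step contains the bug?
Step 5

Trace with buggy code:
Initial: a=5, b=7
After step 1: a=7, b=5
After step 2: a=7, b=12
After step 3: a=-7, b=12
After step 4: a=12, b=-7
After step 5: a=12, b=-8
Actual final a=12, b=-8 ≠ expected a=12, b=-7.
Step 5 is the only position where a single-operation replacement can produce the expected result.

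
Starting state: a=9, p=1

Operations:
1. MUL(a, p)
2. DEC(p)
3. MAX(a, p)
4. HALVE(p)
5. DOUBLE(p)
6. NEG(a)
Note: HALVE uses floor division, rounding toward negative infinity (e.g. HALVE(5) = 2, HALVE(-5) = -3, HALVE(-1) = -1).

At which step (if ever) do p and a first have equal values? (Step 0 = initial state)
Never

p and a never become equal during execution.

Comparing values at each step:
Initial: p=1, a=9
After step 1: p=1, a=9
After step 2: p=0, a=9
After step 3: p=0, a=9
After step 4: p=0, a=9
After step 5: p=0, a=9
After step 6: p=0, a=-9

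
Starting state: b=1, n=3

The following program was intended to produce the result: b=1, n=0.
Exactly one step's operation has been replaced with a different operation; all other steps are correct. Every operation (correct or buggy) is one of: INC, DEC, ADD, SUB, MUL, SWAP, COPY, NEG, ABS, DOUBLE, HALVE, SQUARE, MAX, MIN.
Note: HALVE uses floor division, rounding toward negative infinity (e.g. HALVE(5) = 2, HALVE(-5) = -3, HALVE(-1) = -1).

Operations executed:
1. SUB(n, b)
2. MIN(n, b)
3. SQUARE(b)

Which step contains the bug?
Step 3

Trace with buggy code:
Initial: b=1, n=3
After step 1: b=1, n=2
After step 2: b=1, n=1
After step 3: b=1, n=1
Actual final b=1, n=1 ≠ expected b=1, n=0.
Step 3 is the only position where a single-operation replacement can produce the expected result.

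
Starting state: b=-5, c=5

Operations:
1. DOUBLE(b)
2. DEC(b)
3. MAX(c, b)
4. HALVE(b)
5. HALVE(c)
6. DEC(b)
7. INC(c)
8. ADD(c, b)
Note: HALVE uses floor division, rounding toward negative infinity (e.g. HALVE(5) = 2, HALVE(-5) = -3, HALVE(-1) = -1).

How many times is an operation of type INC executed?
1

Counting INC operations:
Step 7: INC(c) ← INC
Total: 1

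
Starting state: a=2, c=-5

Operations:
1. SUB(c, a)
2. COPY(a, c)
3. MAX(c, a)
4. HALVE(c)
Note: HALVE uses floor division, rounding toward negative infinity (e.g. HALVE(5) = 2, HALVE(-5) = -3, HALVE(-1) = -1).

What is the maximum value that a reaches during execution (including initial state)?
2

Values of a at each step:
Initial: a = 2 ← maximum
After step 1: a = 2
After step 2: a = -7
After step 3: a = -7
After step 4: a = -7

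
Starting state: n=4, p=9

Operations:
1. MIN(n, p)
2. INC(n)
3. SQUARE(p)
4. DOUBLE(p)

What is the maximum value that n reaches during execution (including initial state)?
5

Values of n at each step:
Initial: n = 4
After step 1: n = 4
After step 2: n = 5 ← maximum
After step 3: n = 5
After step 4: n = 5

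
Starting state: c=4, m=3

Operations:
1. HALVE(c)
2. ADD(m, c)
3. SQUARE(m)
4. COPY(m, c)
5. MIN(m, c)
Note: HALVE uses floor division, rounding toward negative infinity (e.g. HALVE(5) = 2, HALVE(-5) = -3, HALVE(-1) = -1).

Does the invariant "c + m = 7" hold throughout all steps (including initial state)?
No, violated after step 1

The invariant is violated after step 1.

State at each step:
Initial: c=4, m=3
After step 1: c=2, m=3
After step 2: c=2, m=5
After step 3: c=2, m=25
After step 4: c=2, m=2
After step 5: c=2, m=2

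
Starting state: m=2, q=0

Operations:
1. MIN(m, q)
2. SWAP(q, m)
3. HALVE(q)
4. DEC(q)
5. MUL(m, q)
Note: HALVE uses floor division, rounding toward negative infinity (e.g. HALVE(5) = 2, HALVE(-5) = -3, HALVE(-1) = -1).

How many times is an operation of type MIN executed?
1

Counting MIN operations:
Step 1: MIN(m, q) ← MIN
Total: 1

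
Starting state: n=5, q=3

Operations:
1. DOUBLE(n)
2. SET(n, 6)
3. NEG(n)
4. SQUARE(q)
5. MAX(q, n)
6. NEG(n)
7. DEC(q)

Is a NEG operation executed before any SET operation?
No

First NEG: step 3
First SET: step 2
Since 3 > 2, SET comes first.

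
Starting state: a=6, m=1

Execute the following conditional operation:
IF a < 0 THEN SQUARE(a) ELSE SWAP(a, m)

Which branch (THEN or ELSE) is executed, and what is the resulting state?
Branch: ELSE, Final state: a=1, m=6

Evaluating condition: a < 0
a = 6
Condition is False, so ELSE branch executes
After SWAP(a, m): a=1, m=6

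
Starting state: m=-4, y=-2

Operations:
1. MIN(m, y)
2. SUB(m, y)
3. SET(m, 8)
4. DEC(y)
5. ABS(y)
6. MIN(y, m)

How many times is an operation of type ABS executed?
1

Counting ABS operations:
Step 5: ABS(y) ← ABS
Total: 1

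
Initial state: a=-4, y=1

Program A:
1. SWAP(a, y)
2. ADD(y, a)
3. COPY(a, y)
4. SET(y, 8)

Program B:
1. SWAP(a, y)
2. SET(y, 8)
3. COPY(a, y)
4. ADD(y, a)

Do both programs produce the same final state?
No

Program A final state: a=-3, y=8
Program B final state: a=8, y=16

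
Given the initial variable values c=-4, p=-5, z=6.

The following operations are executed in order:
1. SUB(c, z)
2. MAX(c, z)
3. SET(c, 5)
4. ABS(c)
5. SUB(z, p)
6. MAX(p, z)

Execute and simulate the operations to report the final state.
{c: 5, p: 11, z: 11}

Step-by-step execution:
Initial: c=-4, p=-5, z=6
After step 1 (SUB(c, z)): c=-10, p=-5, z=6
After step 2 (MAX(c, z)): c=6, p=-5, z=6
After step 3 (SET(c, 5)): c=5, p=-5, z=6
After step 4 (ABS(c)): c=5, p=-5, z=6
After step 5 (SUB(z, p)): c=5, p=-5, z=11
After step 6 (MAX(p, z)): c=5, p=11, z=11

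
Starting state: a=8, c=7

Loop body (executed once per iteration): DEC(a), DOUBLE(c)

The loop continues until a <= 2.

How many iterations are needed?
6

Tracing iterations:
Initial: a=8, c=7
After iteration 1: a=7, c=14
After iteration 2: a=6, c=28
After iteration 3: a=5, c=56
After iteration 4: a=4, c=112
After iteration 5: a=3, c=224
After iteration 6: a=2, c=448
a <= 2 now holds, so the loop exits after 6 iterations.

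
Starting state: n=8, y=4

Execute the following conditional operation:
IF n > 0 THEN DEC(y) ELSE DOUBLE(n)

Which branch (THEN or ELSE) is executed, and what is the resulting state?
Branch: THEN, Final state: n=8, y=3

Evaluating condition: n > 0
n = 8
Condition is True, so THEN branch executes
After DEC(y): n=8, y=3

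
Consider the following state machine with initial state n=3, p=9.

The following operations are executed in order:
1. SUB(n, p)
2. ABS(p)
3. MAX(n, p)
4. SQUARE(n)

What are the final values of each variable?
{n: 81, p: 9}

Step-by-step execution:
Initial: n=3, p=9
After step 1 (SUB(n, p)): n=-6, p=9
After step 2 (ABS(p)): n=-6, p=9
After step 3 (MAX(n, p)): n=9, p=9
After step 4 (SQUARE(n)): n=81, p=9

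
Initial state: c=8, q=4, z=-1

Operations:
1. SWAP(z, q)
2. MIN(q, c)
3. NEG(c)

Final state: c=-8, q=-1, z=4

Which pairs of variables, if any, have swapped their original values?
(z, q)

Comparing initial and final values:
c: 8 → -8
z: -1 → 4
q: 4 → -1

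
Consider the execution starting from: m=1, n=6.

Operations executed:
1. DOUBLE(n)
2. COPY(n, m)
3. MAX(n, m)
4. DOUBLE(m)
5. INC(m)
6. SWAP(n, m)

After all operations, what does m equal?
m = 1

Tracing execution:
Step 1: DOUBLE(n) → m = 1
Step 2: COPY(n, m) → m = 1
Step 3: MAX(n, m) → m = 1
Step 4: DOUBLE(m) → m = 2
Step 5: INC(m) → m = 3
Step 6: SWAP(n, m) → m = 1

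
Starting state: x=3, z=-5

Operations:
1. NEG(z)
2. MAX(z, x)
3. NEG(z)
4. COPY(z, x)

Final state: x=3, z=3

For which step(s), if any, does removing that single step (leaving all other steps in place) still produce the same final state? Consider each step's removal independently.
Step(s) 1, 2, 3

Testing removal of each single step:
Without step 1: final = x=3, z=3 (same)
Without step 2: final = x=3, z=3 (same)
Without step 3: final = x=3, z=3 (same)
Without step 4: final = x=3, z=-5 (different)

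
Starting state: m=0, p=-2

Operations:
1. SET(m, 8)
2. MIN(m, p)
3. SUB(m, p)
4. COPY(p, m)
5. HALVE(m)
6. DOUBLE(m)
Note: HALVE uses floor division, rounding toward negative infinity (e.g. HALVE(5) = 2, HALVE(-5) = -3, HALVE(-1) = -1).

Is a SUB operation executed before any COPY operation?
Yes

First SUB: step 3
First COPY: step 4
Since 3 < 4, SUB comes first.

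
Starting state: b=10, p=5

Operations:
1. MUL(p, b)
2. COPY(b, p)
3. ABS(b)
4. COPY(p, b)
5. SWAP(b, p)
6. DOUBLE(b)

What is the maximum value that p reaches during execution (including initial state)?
50

Values of p at each step:
Initial: p = 5
After step 1: p = 50 ← maximum
After step 2: p = 50
After step 3: p = 50
After step 4: p = 50
After step 5: p = 50
After step 6: p = 50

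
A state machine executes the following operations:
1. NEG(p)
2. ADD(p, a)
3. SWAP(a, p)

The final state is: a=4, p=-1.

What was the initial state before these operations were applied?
a=-1, p=-5

Working backwards:
Final state: a=4, p=-1
Before step 3 (SWAP(a, p)): a=-1, p=4
Before step 2 (ADD(p, a)): a=-1, p=5
Before step 1 (NEG(p)): a=-1, p=-5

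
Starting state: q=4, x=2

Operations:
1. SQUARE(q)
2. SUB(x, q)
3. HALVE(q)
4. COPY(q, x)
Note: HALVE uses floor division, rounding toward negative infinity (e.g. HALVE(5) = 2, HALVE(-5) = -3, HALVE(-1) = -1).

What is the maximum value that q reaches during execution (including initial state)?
16

Values of q at each step:
Initial: q = 4
After step 1: q = 16 ← maximum
After step 2: q = 16
After step 3: q = 8
After step 4: q = -14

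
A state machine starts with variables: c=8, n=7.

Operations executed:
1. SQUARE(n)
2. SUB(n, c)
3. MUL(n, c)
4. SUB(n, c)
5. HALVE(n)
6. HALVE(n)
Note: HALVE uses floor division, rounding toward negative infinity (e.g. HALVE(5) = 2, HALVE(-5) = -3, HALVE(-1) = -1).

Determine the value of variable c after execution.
c = 8

Tracing execution:
Step 1: SQUARE(n) → c = 8
Step 2: SUB(n, c) → c = 8
Step 3: MUL(n, c) → c = 8
Step 4: SUB(n, c) → c = 8
Step 5: HALVE(n) → c = 8
Step 6: HALVE(n) → c = 8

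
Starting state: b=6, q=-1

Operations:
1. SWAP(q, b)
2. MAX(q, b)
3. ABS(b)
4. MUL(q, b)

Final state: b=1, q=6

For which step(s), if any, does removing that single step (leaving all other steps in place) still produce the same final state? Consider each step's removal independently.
Step(s) 2, 4

Testing removal of each single step:
Without step 1: final = b=6, q=36 (different)
Without step 2: final = b=1, q=6 (same)
Without step 3: final = b=-1, q=-6 (different)
Without step 4: final = b=1, q=6 (same)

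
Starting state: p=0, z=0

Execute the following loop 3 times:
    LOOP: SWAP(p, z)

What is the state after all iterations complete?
p=0, z=0

Iteration trace:
Start: p=0, z=0
After iteration 1: p=0, z=0
After iteration 2: p=0, z=0
After iteration 3: p=0, z=0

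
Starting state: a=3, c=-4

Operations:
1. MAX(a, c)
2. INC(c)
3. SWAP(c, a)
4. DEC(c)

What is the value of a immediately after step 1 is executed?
a = 3

Tracing a through execution:
Initial: a = 3
After step 1 (MAX(a, c)): a = 3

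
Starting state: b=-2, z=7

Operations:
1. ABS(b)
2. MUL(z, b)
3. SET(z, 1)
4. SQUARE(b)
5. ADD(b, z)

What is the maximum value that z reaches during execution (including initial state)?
14

Values of z at each step:
Initial: z = 7
After step 1: z = 7
After step 2: z = 14 ← maximum
After step 3: z = 1
After step 4: z = 1
After step 5: z = 1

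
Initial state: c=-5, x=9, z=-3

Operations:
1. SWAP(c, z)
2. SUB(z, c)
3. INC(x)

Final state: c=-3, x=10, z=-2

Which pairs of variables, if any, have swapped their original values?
None

Comparing initial and final values:
z: -3 → -2
c: -5 → -3
x: 9 → 10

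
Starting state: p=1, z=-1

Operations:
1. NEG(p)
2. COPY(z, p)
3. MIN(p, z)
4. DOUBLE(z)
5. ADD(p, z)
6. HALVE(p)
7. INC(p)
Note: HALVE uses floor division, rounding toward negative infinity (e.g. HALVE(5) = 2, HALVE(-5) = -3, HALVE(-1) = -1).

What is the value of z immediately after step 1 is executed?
z = -1

Tracing z through execution:
Initial: z = -1
After step 1 (NEG(p)): z = -1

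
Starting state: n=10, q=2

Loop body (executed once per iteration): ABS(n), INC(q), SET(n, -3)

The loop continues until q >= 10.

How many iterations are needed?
8

Tracing iterations:
Initial: n=10, q=2
After iteration 1: n=-3, q=3
After iteration 2: n=-3, q=4
After iteration 3: n=-3, q=5
After iteration 4: n=-3, q=6
After iteration 5: n=-3, q=7
After iteration 6: n=-3, q=8
After iteration 7: n=-3, q=9
After iteration 8: n=-3, q=10
q >= 10 now holds, so the loop exits after 8 iterations.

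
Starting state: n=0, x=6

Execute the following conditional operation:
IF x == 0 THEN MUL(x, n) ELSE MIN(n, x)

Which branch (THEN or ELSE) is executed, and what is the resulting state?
Branch: ELSE, Final state: n=0, x=6

Evaluating condition: x == 0
x = 6
Condition is False, so ELSE branch executes
After MIN(n, x): n=0, x=6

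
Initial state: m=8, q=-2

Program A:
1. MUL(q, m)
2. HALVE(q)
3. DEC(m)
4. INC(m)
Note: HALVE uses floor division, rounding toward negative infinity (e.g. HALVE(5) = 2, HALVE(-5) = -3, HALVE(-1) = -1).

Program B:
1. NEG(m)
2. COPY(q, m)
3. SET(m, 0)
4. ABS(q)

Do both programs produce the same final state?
No

Program A final state: m=8, q=-8
Program B final state: m=0, q=8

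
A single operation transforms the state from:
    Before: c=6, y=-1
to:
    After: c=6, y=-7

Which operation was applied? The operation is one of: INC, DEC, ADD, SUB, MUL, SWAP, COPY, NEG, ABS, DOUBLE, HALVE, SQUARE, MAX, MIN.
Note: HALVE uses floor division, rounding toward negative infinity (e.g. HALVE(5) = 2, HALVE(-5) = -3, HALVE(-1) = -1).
SUB(y, c)

Analyzing the change:
Before: c=6, y=-1
After: c=6, y=-7
Variable y changed from -1 to -7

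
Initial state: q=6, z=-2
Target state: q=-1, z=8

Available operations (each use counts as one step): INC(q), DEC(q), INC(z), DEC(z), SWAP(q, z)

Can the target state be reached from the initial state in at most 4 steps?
Yes

Path (4 steps): INC(q) → INC(q) → INC(z) → SWAP(q, z)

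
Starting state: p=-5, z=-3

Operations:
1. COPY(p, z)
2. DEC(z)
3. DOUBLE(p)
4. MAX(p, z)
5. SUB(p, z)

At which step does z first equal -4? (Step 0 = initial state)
Step 2

Tracing z:
Initial: z = -3
After step 1: z = -3
After step 2: z = -4 ← first occurrence
After step 3: z = -4
After step 4: z = -4
After step 5: z = -4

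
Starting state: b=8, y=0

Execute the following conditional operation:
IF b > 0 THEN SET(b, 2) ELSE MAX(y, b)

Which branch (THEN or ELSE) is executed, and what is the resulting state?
Branch: THEN, Final state: b=2, y=0

Evaluating condition: b > 0
b = 8
Condition is True, so THEN branch executes
After SET(b, 2): b=2, y=0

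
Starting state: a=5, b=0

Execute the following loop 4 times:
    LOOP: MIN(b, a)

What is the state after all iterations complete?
a=5, b=0

Iteration trace:
Start: a=5, b=0
After iteration 1: a=5, b=0
After iteration 2: a=5, b=0
After iteration 3: a=5, b=0
After iteration 4: a=5, b=0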